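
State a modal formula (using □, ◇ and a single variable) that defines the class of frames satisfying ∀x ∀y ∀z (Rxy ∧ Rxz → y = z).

This is partial functionality; the standard corresponding axiom is CD: ◇s → □s.
Suppose ◇s→□s is valid. Take Rxy, Rxz and set V(s)={y}. Then ◇s at x, so □s at x, so s at z, i.e. z=y.

◇s → □s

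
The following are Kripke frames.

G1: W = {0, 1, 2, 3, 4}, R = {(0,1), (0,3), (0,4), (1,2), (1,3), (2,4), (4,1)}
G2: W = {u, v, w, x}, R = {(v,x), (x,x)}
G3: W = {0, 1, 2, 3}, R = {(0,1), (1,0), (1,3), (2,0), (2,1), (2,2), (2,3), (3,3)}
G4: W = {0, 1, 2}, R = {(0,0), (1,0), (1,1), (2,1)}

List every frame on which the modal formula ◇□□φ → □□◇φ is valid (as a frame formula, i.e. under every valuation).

This is the axiom for a generalized confluence (Geach) condition; its first-order frame correspondent is ∀x ∀y ∀z ((xRy ∧ xR²z) → ∃w (yR²w ∧ zRw)).
G1: fails — 0R1, 0R²1 but no w with 1R²w and 1Rw.
G2: condition met.
G3: fails — 2R0, 2R²0 but no w with 0R²w and 0Rw.
G4: condition met.

G2, G4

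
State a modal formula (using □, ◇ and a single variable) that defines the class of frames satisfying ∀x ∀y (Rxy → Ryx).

This is symmetry; the standard corresponding axiom is B: p → □◇p.
Suppose p→□◇p is valid. Take Rxy and set V(p)={x}. Then p at x, so □◇p at x, so ◇p at y, so some z with Ryz has p; z=x, i.e. Ryx.

p → □◇p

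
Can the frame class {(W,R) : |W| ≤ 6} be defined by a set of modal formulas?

Modal frame validity is preserved under disjoint unions.
Any modal formula valid on each of 7 disjoint one-world frames is valid on their disjoint union (validity is preserved under disjoint unions). Each one-world frame has |W|=1≤6, but the union has |W|=7.
Hence having at most 6 worlds is not modally definable.

No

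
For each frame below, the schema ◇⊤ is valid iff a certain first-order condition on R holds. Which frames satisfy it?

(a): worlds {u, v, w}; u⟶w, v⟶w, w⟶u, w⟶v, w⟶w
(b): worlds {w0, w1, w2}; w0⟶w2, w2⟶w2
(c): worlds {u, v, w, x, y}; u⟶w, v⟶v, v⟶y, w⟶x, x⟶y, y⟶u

(a), (c)

This is the axiom for seriality; its first-order frame correspondent is ∀x ∃y Rxy.
(a): holds.
(b): fails — world w1 has no successor.
(c): holds.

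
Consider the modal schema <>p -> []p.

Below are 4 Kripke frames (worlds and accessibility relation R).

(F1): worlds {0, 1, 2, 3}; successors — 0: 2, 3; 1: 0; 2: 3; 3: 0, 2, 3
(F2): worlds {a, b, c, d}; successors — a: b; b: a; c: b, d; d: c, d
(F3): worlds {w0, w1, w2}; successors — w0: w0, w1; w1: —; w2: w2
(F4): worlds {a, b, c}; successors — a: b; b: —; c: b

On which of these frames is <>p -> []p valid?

(F4)

The schema corresponds to partial functionality: forall x forall y forall z (Rxy & Rxz -> y = z).
(F1): fails — 0 sees both 2 and 3.
(F2): fails — c sees both b and d.
(F3): fails — w0 sees both w0 and w1.
(F4): ✓.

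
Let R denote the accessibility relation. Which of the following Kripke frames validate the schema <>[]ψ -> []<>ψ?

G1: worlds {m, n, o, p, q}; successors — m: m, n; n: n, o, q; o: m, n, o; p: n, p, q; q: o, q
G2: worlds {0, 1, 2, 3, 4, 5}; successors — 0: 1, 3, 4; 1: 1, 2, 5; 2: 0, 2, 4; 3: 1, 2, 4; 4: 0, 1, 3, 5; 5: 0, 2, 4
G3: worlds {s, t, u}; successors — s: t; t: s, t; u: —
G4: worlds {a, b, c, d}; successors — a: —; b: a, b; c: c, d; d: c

The schema corresponds to convergence: forall x forall y forall z (Rxy & Rxz -> exists w (Ryw & Rzw)).
G1: condition met.
G2: condition met.
G3: condition met.
G4: fails — Rbb and Rba but b and a have no common successor.
Valid on: G1, G2, G3.

G1, G2, G3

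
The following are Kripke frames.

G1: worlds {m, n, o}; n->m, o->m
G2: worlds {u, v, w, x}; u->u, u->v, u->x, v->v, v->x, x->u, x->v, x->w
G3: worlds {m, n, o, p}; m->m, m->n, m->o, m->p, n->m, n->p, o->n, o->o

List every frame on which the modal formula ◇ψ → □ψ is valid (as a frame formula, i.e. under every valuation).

G1

This is the axiom for partial functionality; its first-order frame correspondent is ∀x ∀y ∀z (Rxy ∧ Rxz → y = z).
G1: condition met.
G2: fails — u sees both u and v.
G3: fails — m sees both m and n.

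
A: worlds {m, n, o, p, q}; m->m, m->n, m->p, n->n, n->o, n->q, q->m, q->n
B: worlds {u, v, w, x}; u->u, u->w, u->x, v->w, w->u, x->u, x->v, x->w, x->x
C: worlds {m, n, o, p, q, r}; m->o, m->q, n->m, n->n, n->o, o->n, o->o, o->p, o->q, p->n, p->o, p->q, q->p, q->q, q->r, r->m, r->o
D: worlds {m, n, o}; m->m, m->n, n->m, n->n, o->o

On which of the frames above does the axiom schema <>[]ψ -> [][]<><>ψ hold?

C, D

Frame correspondent (Sahlqvist): forall x forall y forall z ((xRy & x R^2 z) -> exists w (yRw & z R^2 w)) — i.e. a generalized confluence (Geach) condition.
A: fails — mRm, mR²o but no w with mRw and oR²w.
B: fails — xRv, xR²v but no t with vRt and vR²t.
C: ✓.
D: ✓.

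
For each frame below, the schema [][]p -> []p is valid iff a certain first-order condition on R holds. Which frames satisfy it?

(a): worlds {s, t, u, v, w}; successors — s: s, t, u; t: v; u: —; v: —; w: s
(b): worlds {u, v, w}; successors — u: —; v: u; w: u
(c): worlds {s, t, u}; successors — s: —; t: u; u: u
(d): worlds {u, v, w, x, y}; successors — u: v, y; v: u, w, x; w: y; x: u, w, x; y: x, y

Frame correspondent (Sahlqvist): forall x forall y (Rxy -> exists z (Rxz & Rzy)) — i.e. density.
(a): fails — Rtv but no z with Rtz and Rzv.
(b): fails — Rvu but no z with Rvz and Rzu.
(c): holds.
(d): fails — Ruv but no z with Ruz and Rzv.

(c)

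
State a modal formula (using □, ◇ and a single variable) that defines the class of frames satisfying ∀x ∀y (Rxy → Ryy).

This is shift-reflexivity; the standard corresponding axiom is T□: □(□ψ → ψ).

□(□ψ → ψ)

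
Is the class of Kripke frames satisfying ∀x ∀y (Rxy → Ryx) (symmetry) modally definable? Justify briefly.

The condition is symmetry. A defining modal formula is q → □◇q.

Yes — defined by q → □◇q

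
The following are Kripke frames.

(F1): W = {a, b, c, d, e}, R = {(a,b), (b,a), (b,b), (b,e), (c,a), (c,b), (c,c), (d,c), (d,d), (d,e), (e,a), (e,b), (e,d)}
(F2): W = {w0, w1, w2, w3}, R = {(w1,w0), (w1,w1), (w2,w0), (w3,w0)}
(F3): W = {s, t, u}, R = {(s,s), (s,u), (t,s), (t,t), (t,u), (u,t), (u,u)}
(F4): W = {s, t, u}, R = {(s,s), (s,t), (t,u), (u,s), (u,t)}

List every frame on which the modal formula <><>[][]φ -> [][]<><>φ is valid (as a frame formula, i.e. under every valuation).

This is the axiom for a generalized confluence (Geach) condition; its first-order frame correspondent is forall x forall y forall z ((x R^2 y & x R^2 z) -> exists w (y R^2 w & z R^2 w)).
(F1): ✓.
(F2): fails — w1R²w0, w1R²w0 but no w with w0R²w and w0R²w.
(F3): ✓.
(F4): ✓.

(F1), (F3), (F4)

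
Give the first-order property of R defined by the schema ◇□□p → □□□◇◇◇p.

∀x ∀y ∀z ((xRy ∧ xR³z) → ∃w (yR²w ∧ zR³w))

This is a Sahlqvist (Geach-type) schema ◇^1□^2p → □^3◇^3p.
Minimal-valuation argument: fix x; take any y with xR^1y and any z with xR^3z. Set V(p) to the set of worlds R-reachable from y in exactly 2 steps. Then □^2p holds at y, so the antecedent holds at x; validity forces ◇^3p at z, giving a w with zR^3w and yR^2w.
First-order correspondent: ∀x ∀y ∀z ((xRy ∧ xR³z) → ∃w (yR²w ∧ zR³w)).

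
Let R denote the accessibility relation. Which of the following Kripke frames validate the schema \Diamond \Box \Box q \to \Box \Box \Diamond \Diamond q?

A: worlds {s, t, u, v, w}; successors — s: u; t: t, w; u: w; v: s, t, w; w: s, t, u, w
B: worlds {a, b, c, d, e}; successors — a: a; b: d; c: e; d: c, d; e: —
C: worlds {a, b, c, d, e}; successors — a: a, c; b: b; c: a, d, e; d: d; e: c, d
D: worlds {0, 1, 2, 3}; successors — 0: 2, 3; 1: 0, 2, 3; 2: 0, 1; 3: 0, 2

Frame correspondent (Sahlqvist): \forall x \forall y \forall z ((xRy \wedge x R^2 z) \to \exists w (y R^2 w \wedge z R^2 w)) — i.e. a generalized confluence (Geach) condition.
A: holds.
B: fails — bRd, bR²c but no w with dR²w and cR²w.
C: holds.
D: holds.
Valid on: A, C, D.

A, C, D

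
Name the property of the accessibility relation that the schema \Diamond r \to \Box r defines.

This schema is the CD axiom.
It corresponds to partial functionality: \forall x \forall y \forall z (Rxy \wedge Rxz \to y = z).

Partial functionality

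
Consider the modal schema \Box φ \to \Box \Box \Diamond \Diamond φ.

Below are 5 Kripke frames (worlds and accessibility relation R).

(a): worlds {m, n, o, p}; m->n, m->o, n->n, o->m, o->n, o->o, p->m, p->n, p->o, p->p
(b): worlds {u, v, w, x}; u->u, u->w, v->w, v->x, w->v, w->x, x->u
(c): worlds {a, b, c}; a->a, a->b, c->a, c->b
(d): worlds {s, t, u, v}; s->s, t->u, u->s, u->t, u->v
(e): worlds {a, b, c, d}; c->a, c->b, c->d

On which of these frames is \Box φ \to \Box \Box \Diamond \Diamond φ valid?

The schema corresponds to a generalized confluence (Geach) condition: \forall x \forall z (x R^2 z \to \exists w (xRw \wedge z R^2 w)).
(a): ✓.
(b): fails — wR²x but no t with wRt and xR²t.
(c): fails — aR²b but no w with aRw and bR²w.
(d): fails — tR²s but no w with tRw and sR²w.
(e): ✓.
Valid on: (a), (e).

(a), (e)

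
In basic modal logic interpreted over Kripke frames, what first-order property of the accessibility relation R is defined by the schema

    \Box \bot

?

emptiness of R

This is the Ver axiom.
It corresponds to emptiness of R: \forall x \forall y \neg Rxy.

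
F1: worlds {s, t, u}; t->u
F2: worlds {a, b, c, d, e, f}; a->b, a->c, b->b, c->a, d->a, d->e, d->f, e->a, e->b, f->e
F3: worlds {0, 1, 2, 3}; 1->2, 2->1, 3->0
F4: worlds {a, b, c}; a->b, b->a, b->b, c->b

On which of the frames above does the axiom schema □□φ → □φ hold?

F4

This is the axiom for density; its first-order frame correspondent is ∀x ∀y (Rxy → ∃z (Rxz ∧ Rzy)).
F1: fails — Rtu but no z with Rtz and Rzu.
F2: fails — Rea but no z with Rez and Rza.
F3: fails — R12 but no z with R1z and Rz2.
F4: holds.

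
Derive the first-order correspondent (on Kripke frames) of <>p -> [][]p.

This is a Sahlqvist (Geach-type) schema ◇^1□^0p → □^2◇^0p.
First-order correspondent: forall x forall y forall z ((xRy & x R^2 z) -> exists w (y = w & z = w)).

forall x forall y forall z ((xRy & x R^2 z) -> exists w (y = w & z = w))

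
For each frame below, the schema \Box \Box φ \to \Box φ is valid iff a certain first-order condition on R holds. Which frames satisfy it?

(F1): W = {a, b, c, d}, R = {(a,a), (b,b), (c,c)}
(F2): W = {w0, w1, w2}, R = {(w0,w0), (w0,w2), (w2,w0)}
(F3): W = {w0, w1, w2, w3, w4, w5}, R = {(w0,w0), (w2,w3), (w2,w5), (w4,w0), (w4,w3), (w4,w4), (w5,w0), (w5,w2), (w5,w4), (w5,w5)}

The schema corresponds to density: \forall x \forall y (Rxy \to \exists z (Rxz \wedge Rzy)).
(F1): satisfies the condition.
(F2): satisfies the condition.
(F3): fails — Rw2w3 but no z with Rw2z and Rzw3.
Valid on: (F1), (F2).

(F1), (F2)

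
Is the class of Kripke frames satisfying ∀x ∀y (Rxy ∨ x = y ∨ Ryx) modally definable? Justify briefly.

No

Any modally definable frame class is closed under disjoint unions.
Take 3 disjoint single-world reflexive frames: each is trivially connected, but their disjoint union has 3 worlds with no edge between distinct components, so it is not connected.
So no modal formula (or set of formulas) defines exactly the connected frames.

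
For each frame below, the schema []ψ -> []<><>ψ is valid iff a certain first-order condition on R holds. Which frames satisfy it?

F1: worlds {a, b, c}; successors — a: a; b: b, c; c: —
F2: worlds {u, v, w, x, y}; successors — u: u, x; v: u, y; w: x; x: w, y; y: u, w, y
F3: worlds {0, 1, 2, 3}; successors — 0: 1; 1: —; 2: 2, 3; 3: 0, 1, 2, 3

The schema corresponds to a generalized confluence (Geach) condition: forall x forall z (xRz -> exists w (xRw & z R^2 w)).
F1: fails — bRc but no w with bRw and cR²w.
F2: condition met.
F3: fails — 0R1 but no w with 0Rw and 1R²w.
Valid on: F2.

F2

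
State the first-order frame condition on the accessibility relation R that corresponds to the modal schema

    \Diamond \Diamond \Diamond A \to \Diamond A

\forall x \forall y (x R^3 y \to \exists w (y = w \wedge xRw))

This is a Sahlqvist (Geach-type) schema ◇^3□^0A → □^0◇^1A.
First-order correspondent: \forall x \forall y (x R^3 y \to \exists w (y = w \wedge xRw)).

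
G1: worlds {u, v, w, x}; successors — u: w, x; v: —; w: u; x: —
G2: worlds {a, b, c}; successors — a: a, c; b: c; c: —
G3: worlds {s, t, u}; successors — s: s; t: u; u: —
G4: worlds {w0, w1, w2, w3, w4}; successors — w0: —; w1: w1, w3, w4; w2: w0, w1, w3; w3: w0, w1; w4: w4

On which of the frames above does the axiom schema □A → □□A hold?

G2, G3

This is the axiom for transitivity; its first-order frame correspondent is ∀x ∀y ∀z (Rxy ∧ Ryz → Rxz).
G1: fails — Rwu and Ruw but not Rww.
G2: condition met.
G3: condition met.
G4: fails — Rw3w1 and Rw1w3 but not Rw3w3.
Valid on: G2, G3.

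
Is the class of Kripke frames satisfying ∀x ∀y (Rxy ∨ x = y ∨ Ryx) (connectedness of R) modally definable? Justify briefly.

If a class were modally definable it would be closed under disjoint unions (Goldblatt–Thomason).
Take 2 disjoint single-world reflexive frames: each is trivially connected, but their disjoint union has 2 worlds with no edge between distinct components, so it is not connected.
So the class is not modally definable.

Not modally definable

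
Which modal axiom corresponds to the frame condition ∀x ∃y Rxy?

□r → ◇r

A defining formula is □r → ◇r (the D axiom).
Suppose □r→◇r is valid. At any x set V(r)=W. Then □r at x, so ◇r at x, so x has a successor.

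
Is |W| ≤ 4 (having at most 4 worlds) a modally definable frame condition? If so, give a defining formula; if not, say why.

Modal frame validity is preserved under disjoint unions.
Any modal formula valid on each of 5 disjoint one-world frames is valid on their disjoint union (validity is preserved under disjoint unions). Each one-world frame has |W|=1≤4, but the union has |W|=5.
So no modal formula (or set of formulas) defines exactly the |W|≤4 frames.

Not modally definable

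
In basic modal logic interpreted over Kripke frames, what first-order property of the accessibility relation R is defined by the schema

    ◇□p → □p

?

the Euclidean property: ∀x ∀y ∀z (Rxy ∧ Rxz → Ryz)

This is frame-equivalent to ◇p → □◇p (substitute ¬p for p and contrapose).
Suppose ◇p→□◇p is valid. Take Rxy, Rxz and set V(p)={y}. Then ◇p at x, so □◇p at x, so ◇p at z, so some w with Rzw has p; w=y, i.e. Rzy. By symmetry of the argument, Ryz.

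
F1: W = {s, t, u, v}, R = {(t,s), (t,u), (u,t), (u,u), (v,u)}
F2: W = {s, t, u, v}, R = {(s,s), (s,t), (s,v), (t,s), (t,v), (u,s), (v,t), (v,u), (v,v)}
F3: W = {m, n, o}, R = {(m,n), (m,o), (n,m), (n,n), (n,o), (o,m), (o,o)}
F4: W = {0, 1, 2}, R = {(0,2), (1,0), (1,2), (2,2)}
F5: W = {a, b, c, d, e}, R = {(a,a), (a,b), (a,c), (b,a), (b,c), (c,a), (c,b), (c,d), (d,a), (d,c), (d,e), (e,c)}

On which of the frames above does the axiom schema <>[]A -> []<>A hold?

F3, F4

This is the axiom for convergence; its first-order frame correspondent is forall x forall y forall z (Rxy & Rxz -> exists w (Ryw & Rzw)).
F1: fails — Rts and Rts but s and s have no common successor.
F2: fails — Rvv and Rvu but v and u have no common successor.
F3: condition met.
F4: condition met.
F5: fails — Rdc and Rde but c and e have no common successor.
Valid on: F3, F4.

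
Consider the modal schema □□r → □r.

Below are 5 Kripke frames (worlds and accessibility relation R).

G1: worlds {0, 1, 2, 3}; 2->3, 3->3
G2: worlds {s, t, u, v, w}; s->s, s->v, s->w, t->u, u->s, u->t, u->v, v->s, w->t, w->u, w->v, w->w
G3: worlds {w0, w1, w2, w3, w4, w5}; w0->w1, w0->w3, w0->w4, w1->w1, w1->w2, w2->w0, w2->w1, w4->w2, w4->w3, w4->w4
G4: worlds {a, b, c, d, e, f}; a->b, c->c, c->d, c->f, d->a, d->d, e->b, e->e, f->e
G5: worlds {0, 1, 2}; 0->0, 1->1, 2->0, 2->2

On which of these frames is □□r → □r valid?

G1, G5

This is the axiom for density; its first-order frame correspondent is ∀x ∀y (Rxy → ∃z (Rxz ∧ Rzy)).
G1: ✓.
G2: fails — Rut but no z with Ruz and Rzt.
G3: fails — Rw2w0 but no z with Rw2z and Rzw0.
G4: fails — Rab but no z with Raz and Rzb.
G5: ✓.
Valid on: G1, G5.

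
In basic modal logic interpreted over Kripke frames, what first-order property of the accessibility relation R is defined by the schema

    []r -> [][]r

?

transitivity: forall x forall y forall z (Rxy & Ryz -> Rxz)

This is the 4 axiom.
Its frame correspondent is transitivity — forall x forall y forall z (Rxy & Ryz -> Rxz).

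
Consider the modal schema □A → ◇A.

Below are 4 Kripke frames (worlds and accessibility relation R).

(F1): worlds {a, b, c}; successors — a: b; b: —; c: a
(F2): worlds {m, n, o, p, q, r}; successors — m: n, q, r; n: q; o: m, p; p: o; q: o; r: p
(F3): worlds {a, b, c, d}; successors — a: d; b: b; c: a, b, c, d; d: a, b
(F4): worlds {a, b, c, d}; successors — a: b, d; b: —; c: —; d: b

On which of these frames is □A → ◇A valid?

This is the axiom for seriality; its first-order frame correspondent is ∀x ∃y Rxy.
(F1): fails — world b has no successor.
(F2): satisfies the condition.
(F3): satisfies the condition.
(F4): fails — world b has no successor.
Valid on: (F2), (F3).

(F2), (F3)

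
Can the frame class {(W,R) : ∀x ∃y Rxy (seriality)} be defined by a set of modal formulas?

Yes — defined by □q → ◇q

Yes: it is seriality, defined by the D schema □q → ◇q.
Suppose □q→◇q is valid. At any x set V(q)=W. Then □q at x, so ◇q at x, so x has a successor.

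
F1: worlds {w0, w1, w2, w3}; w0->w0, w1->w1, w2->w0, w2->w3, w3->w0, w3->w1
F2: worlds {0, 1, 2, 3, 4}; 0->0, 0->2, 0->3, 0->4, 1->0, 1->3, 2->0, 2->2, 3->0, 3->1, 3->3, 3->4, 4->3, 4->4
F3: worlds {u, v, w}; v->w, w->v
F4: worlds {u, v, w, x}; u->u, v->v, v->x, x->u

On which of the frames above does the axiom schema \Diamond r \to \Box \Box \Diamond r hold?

This is the axiom for a generalized confluence (Geach) condition; its first-order frame correspondent is \forall x \forall y \forall z ((xRy \wedge x R^2 z) \to \exists w (y = w \wedge zRw)).
F1: fails — w2Rw0, w2R²w1 but no w with w0=w and w1Rw.
F2: fails — 0R0, 0R²4 but no w with 0=w and 4Rw.
F3: condition met.
F4: fails — vRv, vR²u but no t with v=t and uRt.

F3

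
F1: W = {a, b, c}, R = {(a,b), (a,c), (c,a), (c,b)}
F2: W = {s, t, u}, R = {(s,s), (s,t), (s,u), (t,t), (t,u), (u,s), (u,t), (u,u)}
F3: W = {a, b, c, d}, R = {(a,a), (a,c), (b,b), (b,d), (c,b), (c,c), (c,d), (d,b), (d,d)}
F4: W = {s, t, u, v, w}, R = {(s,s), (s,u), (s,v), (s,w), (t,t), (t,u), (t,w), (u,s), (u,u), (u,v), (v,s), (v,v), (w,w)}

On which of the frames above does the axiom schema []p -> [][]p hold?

none

Frame correspondent (Sahlqvist): forall x forall y forall z (Rxy & Ryz -> Rxz) — i.e. transitivity.
F1: fails — Rac and Rca but not Raa.
F2: fails — Rtu and Rus but not Rts.
F3: fails — Rac and Rcd but not Rad.
F4: fails — Rus and Rsw but not Ruw.
Valid on no frame.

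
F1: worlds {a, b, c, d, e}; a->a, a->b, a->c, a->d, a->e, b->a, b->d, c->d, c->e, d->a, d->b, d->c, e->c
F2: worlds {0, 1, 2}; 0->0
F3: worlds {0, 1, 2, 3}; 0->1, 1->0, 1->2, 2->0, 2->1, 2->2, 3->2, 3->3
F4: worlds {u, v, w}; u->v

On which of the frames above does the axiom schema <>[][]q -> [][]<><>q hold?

F2, F3, F4

This is the axiom for a generalized confluence (Geach) condition; its first-order frame correspondent is forall x forall y forall z ((xRy & x R^2 z) -> exists w (y R^2 w & z R^2 w)).
F1: fails — aRc, aR²e but no w with cR²w and eR²w.
F2: ✓.
F3: ✓.
F4: ✓.
Valid on: F2, F3, F4.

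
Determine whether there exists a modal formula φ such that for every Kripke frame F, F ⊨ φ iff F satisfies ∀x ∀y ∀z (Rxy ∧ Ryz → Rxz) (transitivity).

Definable; □q → □□q defines it

The condition is transitivity. A defining modal formula is □q → □□q.
Suppose □q→□□q is valid. Take Rxy, Ryz and set V(q)={w : Rxw}. Then □q at x, so □□q at x, so □q at y, so q at z, i.e. Rxz.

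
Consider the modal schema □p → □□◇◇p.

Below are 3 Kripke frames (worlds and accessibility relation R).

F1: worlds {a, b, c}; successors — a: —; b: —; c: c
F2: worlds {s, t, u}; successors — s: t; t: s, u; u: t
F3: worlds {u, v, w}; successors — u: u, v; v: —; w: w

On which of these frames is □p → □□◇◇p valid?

F1

Frame correspondent (Sahlqvist): ∀x ∀z (xR²z → ∃w (xRw ∧ zR²w)) — i.e. a generalized confluence (Geach) condition.
F1: satisfies the condition.
F2: fails — sR²s but no w with sRw and sR²w.
F3: fails — uR²v but no t with uRt and vR²t.
Valid on: F1.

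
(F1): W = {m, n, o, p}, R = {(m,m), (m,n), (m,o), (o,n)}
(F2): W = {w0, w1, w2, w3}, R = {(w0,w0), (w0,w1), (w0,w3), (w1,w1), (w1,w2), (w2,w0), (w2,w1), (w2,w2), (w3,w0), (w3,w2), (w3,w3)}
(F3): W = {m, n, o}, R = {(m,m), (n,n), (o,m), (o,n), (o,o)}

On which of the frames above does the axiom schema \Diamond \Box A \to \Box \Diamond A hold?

(F2)

This is the axiom for convergence; its first-order frame correspondent is \forall x \forall y \forall z (Rxy \wedge Rxz \to \exists w (Ryw \wedge Rzw)).
(F1): fails — Rmn and Rmn but n and n have no common successor.
(F2): ✓.
(F3): fails — Rom and Ron but m and n have no common successor.
Valid on: (F2).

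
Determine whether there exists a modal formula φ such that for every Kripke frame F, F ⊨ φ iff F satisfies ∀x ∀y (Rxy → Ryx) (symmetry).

Yes — defined by q → □◇q

Yes: it is symmetry, defined by the B schema q → □◇q.
Suppose q→□◇q is valid. Take Rxy and set V(q)={x}. Then q at x, so □◇q at x, so ◇q at y, so some z with Ryz has q; z=x, i.e. Ryx.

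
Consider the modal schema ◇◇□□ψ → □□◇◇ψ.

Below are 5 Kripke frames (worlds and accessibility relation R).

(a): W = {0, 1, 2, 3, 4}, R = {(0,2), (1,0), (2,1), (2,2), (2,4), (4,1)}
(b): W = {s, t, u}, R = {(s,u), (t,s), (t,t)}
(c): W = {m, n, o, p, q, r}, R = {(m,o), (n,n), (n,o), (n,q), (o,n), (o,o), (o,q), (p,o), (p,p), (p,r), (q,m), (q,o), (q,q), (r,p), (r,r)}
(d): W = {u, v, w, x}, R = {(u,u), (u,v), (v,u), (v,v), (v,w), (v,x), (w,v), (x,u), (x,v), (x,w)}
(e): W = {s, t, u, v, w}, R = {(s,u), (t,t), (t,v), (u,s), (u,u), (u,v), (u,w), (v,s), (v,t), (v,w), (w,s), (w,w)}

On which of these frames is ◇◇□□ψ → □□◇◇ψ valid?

(c), (d), (e)

This is the axiom for a generalized confluence (Geach) condition; its first-order frame correspondent is ∀x ∀y ∀z ((xR²y ∧ xR²z) → ∃w (yR²w ∧ zR²w)).
(a): fails — 0R²1, 0R²4 but no w with 1R²w and 4R²w.
(b): fails — tR²s, tR²s but no w with sR²w and sR²w.
(c): condition met.
(d): condition met.
(e): condition met.
Valid on: (c), (d), (e).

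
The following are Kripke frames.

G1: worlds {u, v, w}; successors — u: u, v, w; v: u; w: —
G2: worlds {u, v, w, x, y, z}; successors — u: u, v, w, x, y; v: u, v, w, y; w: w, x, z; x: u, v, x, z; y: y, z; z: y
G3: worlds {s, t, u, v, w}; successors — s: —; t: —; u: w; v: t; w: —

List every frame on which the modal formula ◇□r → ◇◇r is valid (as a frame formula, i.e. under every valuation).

G2

This is the axiom for a generalized confluence (Geach) condition; its first-order frame correspondent is ∀x ∀y (xRy → ∃w (yRw ∧ xR²w)).
G1: fails — uRw but no t with wRt and uR²t.
G2: holds.
G3: fails — uRw but no w* with wRw* and uR²w*.
Valid on: G2.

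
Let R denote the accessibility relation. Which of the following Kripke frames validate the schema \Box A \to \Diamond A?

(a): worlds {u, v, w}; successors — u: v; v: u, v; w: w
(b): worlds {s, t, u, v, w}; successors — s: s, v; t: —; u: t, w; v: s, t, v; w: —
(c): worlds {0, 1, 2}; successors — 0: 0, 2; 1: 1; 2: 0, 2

This is the axiom for seriality; its first-order frame correspondent is \forall x \exists y Rxy.
(a): holds.
(b): fails — world t has no successor.
(c): holds.

(a), (c)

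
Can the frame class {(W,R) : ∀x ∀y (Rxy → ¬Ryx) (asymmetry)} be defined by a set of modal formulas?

If a class were modally definable it would be closed under surjective bounded morphisms (Goldblatt–Thomason).
The 3-cycle (worlds s,t,u with s→t→u→s) is asymmetric. Mapping every world to a single reflexive point • is a surjective bounded morphism, and the reflexive point is not asymmetric (R•• but asymmetry requires ¬R••).
So no modal formula (or set of formulas) defines exactly the asymmetric frames.

Not modally definable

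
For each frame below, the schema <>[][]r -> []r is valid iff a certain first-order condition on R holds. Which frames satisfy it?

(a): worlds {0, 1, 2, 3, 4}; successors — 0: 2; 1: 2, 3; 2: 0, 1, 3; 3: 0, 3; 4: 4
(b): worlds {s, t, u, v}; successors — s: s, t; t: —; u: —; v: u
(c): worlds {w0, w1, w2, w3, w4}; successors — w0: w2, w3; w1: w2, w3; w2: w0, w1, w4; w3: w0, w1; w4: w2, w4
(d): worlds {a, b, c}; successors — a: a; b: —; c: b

The schema corresponds to a generalized confluence (Geach) condition: forall x forall y forall z ((xRy & xRz) -> exists w (y R^2 w & z = w)).
(a): fails — 2R3, 2R1 but no w with 3R²w and 1=w.
(b): fails — sRt, sRs but no w with tR²w and s=w.
(c): satisfies the condition.
(d): fails — cRb, cRb but no w with bR²w and b=w.

(c)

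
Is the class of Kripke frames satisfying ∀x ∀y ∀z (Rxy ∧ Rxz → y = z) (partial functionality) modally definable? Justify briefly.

Definable; ◇r → □r defines it

Yes: it is partial functionality, defined by the CD schema ◇r → □r.
Suppose ◇r→□r is valid. Take Rxy, Rxz and set V(r)={y}. Then ◇r at x, so □r at x, so r at z, i.e. z=y.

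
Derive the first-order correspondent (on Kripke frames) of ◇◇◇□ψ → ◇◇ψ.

This is a Sahlqvist (Geach-type) schema ◇^3□^1ψ → □^0◇^2ψ.
First-order correspondent: ∀x ∀y (xR³y → ∃w (yRw ∧ xR²w)).

∀x ∀y (xR³y → ∃w (yRw ∧ xR²w))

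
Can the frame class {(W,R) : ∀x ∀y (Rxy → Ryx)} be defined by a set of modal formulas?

Yes — defined by r → □◇r

Yes: it is symmetry, defined by the B schema r → □◇r.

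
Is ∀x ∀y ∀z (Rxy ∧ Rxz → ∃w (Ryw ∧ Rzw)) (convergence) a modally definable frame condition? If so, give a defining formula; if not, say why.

Definable; ◇□p → □◇p defines it

Yes: it is convergence, defined by the .2 schema ◇□p → □◇p.
Suppose ◇□p→□◇p is valid. Take Rxy, Rxz and set V(p)={w : Ryw}. Then □p at y so ◇□p at x, so □◇p at x, so ◇p at z, giving w with Rzw and Ryw.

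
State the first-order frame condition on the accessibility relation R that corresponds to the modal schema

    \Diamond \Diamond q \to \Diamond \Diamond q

This is a Sahlqvist (Geach-type) schema ◇^2□^0q → □^0◇^2q.
Minimal-valuation argument: fix x; take any y with xR^2y and any z with xR^0z. Set V(q) to the set of worlds R-reachable from y in exactly 0 steps. Then □^0q holds at y, so the antecedent holds at x; validity forces ◇^2q at z, giving a w with zR^2w and yR^0w.
First-order correspondent: \forall x \forall y (x R^2 y \to \exists w (y = w \wedge x R^2 w)).

\forall x \forall y (x R^2 y \to \exists w (y = w \wedge x R^2 w))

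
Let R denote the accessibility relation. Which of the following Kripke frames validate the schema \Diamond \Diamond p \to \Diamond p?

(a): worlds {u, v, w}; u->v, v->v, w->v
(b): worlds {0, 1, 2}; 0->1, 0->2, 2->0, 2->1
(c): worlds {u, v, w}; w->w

Frame correspondent (Sahlqvist): \forall x \forall y \forall z (Rxy \wedge Ryz \to Rxz) — i.e. transitivity.
(a): condition met.
(b): fails — R20 and R02 but not R22.
(c): condition met.
Valid on: (a), (c).

(a), (c)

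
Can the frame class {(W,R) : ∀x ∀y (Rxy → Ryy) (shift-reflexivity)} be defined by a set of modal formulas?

The condition is shift-reflexivity. A defining modal formula is □(□p → p).
Suppose □(□p→p) is valid. Take Rxy and set V(p)={w : Ryw}. Then at y, □p holds; since □(□p→p) at x, □p→p at y, so p at y, i.e. Ryy.

Definable; □(□p → p) defines it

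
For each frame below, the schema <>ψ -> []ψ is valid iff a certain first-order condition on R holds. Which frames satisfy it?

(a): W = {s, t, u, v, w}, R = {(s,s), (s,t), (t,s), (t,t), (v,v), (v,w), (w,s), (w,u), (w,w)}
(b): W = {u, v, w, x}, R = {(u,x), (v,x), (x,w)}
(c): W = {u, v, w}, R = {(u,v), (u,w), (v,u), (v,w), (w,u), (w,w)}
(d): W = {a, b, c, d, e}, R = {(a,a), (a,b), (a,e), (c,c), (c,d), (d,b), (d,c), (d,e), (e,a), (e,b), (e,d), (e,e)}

This is the axiom for partial functionality; its first-order frame correspondent is forall x forall y forall z (Rxy & Rxz -> y = z).
(a): fails — s sees both s and t.
(b): satisfies the condition.
(c): fails — u sees both v and w.
(d): fails — a sees both a and b.

(b)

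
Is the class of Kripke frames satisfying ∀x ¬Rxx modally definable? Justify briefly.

Not definable by any modal formula

Modal frame validity is preserved under surjective bounded morphisms.
The 2-cycle (worlds w0,w1 with w0→w1→w0) is irreflexive, and the map sending every world to a single reflexive point • is a surjective bounded morphism (forth: every edge maps to (•,•); back: every world has a successor). So any modal formula valid on the 2-cycle is also valid on the reflexive point, which is not irreflexive.
So the class is not modally definable.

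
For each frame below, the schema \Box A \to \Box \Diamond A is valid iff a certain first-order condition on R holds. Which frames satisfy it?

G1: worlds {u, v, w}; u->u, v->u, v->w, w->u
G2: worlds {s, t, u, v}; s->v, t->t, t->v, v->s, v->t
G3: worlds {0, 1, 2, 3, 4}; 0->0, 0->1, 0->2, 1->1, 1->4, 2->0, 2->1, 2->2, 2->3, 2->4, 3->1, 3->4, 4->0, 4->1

Frame correspondent (Sahlqvist): \forall x \forall z (xRz \to \exists w (xRw \wedge zRw)) — i.e. a generalized confluence (Geach) condition.
G1: condition met.
G2: fails — sRv but no w with sRw and vRw.
G3: condition met.
Valid on: G1, G3.

G1, G3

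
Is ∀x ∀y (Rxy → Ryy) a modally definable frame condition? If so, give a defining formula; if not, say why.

The condition is shift-reflexivity. A defining modal formula is □(□p → p).
Suppose □(□p→p) is valid. Take Rxy and set V(p)={w : Ryw}. Then at y, □p holds; since □(□p→p) at x, □p→p at y, so p at y, i.e. Ryy.

Yes, by □(□p → p)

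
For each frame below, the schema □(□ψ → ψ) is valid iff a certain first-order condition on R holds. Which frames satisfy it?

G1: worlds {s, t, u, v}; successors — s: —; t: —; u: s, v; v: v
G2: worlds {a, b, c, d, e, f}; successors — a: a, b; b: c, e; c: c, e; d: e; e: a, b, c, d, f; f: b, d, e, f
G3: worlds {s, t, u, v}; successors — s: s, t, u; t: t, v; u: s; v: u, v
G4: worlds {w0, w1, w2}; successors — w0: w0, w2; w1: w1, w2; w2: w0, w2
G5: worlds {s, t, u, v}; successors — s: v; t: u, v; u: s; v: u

G4

The schema corresponds to shift-reflexivity: ∀x ∀y (Rxy → Ryy).
G1: fails — Rus but not Rss.
G2: fails — Reb but not Rbb.
G3: fails — Rvu but not Ruu.
G4: condition met.
G5: fails — Rtv but not Rvv.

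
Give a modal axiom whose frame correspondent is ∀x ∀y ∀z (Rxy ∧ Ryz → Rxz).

This is transitivity; the standard corresponding axiom is 4: □p → □□p.
Suppose □p→□□p is valid. Take Rxy, Ryz and set V(p)={w : Rxw}. Then □p at x, so □□p at x, so □p at y, so p at z, i.e. Rxz.

□p → □□p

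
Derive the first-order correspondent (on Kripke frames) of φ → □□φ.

This is a Sahlqvist (Geach-type) schema ◇^0□^0φ → □^2◇^0φ.
Minimal-valuation argument: fix x; take any y with xR^0y and any z with xR^2z. Set V(φ) to the set of worlds R-reachable from y in exactly 0 steps. Then □^0φ holds at y, so the antecedent holds at x; validity forces ◇^0φ at z, giving a w with zR^0w and yR^0w.
First-order correspondent: ∀x ∀z (xR²z → ∃w (x = w ∧ z = w)).

∀x ∀z (xR²z → ∃w (x = w ∧ z = w))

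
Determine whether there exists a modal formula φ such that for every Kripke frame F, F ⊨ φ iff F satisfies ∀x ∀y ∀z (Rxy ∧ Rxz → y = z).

Definable; ◇q → □q defines it

This is a Sahlqvist condition; the CD axiom ◇q → □q defines it.
Suppose ◇q→□q is valid. Take Rxy, Rxz and set V(q)={y}. Then ◇q at x, so □q at x, so q at z, i.e. z=y.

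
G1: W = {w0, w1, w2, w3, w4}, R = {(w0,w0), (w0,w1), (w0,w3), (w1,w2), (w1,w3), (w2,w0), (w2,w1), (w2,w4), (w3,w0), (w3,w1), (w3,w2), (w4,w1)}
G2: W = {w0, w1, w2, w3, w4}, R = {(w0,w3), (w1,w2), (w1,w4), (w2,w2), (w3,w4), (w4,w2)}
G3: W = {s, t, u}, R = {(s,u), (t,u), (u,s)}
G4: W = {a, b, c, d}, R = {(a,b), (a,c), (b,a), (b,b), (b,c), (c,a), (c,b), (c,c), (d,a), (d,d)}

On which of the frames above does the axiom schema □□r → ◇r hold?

G4

The schema corresponds to a generalized confluence (Geach) condition: ∀x ∃w (xR²w ∧ xRw).
G1: fails — at w4 but no w with w4R²w and w4Rw.
G2: fails — at w0 but no w with w0R²w and w0Rw.
G3: fails — at s but no w with sR²w and sRw.
G4: holds.
Valid on: G4.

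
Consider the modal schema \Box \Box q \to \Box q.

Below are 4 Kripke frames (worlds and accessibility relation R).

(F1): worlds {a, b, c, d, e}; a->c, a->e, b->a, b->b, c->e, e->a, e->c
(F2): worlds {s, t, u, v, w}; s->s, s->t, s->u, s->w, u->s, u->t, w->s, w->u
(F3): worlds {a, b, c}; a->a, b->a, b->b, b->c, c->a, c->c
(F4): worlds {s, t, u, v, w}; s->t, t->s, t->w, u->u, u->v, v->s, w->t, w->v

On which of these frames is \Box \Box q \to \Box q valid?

(F2), (F3)

The schema corresponds to density: \forall x \forall y (Rxy \to \exists z (Rxz \wedge Rzy)).
(F1): fails — Rea but no z with Rez and Rza.
(F2): condition met.
(F3): condition met.
(F4): fails — Rwt but no z with Rwz and Rzt.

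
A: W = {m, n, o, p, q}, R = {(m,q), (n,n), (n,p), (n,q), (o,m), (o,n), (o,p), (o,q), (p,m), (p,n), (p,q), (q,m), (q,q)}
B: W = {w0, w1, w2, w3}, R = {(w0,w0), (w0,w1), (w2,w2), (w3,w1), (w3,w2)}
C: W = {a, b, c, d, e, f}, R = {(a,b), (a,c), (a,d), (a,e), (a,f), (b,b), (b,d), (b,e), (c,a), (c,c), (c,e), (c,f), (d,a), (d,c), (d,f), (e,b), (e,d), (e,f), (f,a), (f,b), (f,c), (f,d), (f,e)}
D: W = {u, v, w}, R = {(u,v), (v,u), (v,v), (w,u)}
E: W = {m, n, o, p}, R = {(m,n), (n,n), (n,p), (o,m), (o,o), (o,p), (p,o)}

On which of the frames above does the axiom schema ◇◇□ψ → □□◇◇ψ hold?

Frame correspondent (Sahlqvist): ∀x ∀y ∀z ((xR²y ∧ xR²z) → ∃w (yRw ∧ zR²w)) — i.e. a generalized confluence (Geach) condition.
A: condition met.
B: fails — w0R²w0, w0R²w1 but no w with w0Rw and w1R²w.
C: condition met.
D: condition met.
E: fails — oR²m, oR²p but no w with mRw and pR²w.
Valid on: A, C, D.

A, C, D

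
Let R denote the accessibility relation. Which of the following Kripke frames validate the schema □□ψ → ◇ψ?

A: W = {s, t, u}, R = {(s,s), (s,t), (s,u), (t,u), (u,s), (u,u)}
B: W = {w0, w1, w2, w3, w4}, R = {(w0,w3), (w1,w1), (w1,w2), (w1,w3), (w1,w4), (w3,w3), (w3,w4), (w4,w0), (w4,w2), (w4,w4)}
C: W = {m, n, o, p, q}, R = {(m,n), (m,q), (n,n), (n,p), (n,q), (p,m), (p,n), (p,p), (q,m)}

A

Frame correspondent (Sahlqvist): ∀x ∃w (xR²w ∧ xRw) — i.e. a generalized confluence (Geach) condition.
A: satisfies the condition.
B: fails — at w2 but no w with w2R²w and w2Rw.
C: fails — at o but no w with oR²w and oRw.
Valid on: A.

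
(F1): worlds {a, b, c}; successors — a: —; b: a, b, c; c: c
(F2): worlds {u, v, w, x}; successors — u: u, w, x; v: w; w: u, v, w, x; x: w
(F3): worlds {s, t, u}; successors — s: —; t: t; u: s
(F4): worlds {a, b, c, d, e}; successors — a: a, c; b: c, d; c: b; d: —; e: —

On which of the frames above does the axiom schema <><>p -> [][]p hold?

This is the axiom for a generalized confluence (Geach) condition; its first-order frame correspondent is forall x forall y forall z ((x R^2 y & x R^2 z) -> exists w (y = w & z = w)).
(F1): fails — bR²a, bR²b but a ≠ b.
(F2): fails — uR²u, uR²v but u ≠ v.
(F3): condition met.
(F4): fails — aR²a, aR²b but a ≠ b.

(F3)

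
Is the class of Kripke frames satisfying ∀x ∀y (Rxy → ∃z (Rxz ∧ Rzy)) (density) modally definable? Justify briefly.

Yes: it is density, defined by the C4 schema □□r → □r.
Suppose □□r→□r is valid. Take Rxy and set V(r)={w : xR²w}. Then □□r at x, so □r at x, so r at y, i.e. ∃z(Rxz∧Rzy).

Yes — defined by □□r → □r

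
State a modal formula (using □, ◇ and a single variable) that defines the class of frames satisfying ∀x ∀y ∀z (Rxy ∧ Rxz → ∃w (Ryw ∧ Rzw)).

The condition is convergence. The .2 schema ◇□s → □◇s defines it.
Suppose ◇□s→□◇s is valid. Take Rxy, Rxz and set V(s)={w : Ryw}. Then □s at y so ◇□s at x, so □◇s at x, so ◇s at z, giving w with Rzw and Ryw.

◇□s → □◇s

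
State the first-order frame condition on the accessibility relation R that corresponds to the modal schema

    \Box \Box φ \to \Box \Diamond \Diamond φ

This is a Sahlqvist (Geach-type) schema ◇^0□^2φ → □^1◇^2φ.
Minimal-valuation argument: fix x; take any y with xR^0y and any z with xR^1z. Set V(φ) to the set of worlds R-reachable from y in exactly 2 steps. Then □^2φ holds at y, so the antecedent holds at x; validity forces ◇^2φ at z, giving a w with zR^2w and yR^2w.
First-order correspondent: \forall x \forall z (xRz \to \exists w (x R^2 w \wedge z R^2 w)).

\forall x \forall z (xRz \to \exists w (x R^2 w \wedge z R^2 w))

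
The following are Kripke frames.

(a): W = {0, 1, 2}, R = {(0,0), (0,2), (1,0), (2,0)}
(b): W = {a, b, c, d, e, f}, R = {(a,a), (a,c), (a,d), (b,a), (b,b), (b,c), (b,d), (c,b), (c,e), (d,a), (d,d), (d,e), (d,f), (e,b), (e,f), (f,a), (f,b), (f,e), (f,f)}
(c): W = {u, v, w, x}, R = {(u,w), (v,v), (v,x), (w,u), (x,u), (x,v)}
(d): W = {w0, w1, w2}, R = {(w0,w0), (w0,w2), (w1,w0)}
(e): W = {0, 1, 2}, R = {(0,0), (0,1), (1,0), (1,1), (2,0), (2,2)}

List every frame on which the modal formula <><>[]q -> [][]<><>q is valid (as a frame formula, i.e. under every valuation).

Frame correspondent (Sahlqvist): forall x forall y forall z ((x R^2 y & x R^2 z) -> exists w (yRw & z R^2 w)) — i.e. a generalized confluence (Geach) condition.
(a): satisfies the condition.
(b): satisfies the condition.
(c): fails — uR²u, uR²u but no t with uRt and uR²t.
(d): fails — w0R²w0, w0R²w2 but no w with w0Rw and w2R²w.
(e): satisfies the condition.

(a), (b), (e)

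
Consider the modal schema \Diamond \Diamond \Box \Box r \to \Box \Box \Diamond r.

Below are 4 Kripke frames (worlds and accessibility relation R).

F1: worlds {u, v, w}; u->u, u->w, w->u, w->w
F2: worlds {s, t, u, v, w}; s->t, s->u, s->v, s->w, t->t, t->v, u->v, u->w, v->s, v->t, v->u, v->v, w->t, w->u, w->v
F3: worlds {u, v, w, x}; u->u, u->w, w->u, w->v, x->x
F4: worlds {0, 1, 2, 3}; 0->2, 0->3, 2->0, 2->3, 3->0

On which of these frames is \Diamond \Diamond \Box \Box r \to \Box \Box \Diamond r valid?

This is the axiom for a generalized confluence (Geach) condition; its first-order frame correspondent is \forall x \forall y \forall z ((x R^2 y \wedge x R^2 z) \to \exists w (y R^2 w \wedge zRw)).
F1: holds.
F2: holds.
F3: fails — uR²u, uR²v but no t with uR²t and vRt.
F4: fails — 0R²3, 0R²3 but no w with 3R²w and 3Rw.

F1, F2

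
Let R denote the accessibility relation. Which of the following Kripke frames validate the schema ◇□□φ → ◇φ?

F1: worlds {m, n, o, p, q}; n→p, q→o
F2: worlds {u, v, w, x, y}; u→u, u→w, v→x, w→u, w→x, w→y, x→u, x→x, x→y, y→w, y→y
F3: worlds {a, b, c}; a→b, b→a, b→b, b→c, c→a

This is the axiom for a generalized confluence (Geach) condition; its first-order frame correspondent is ∀x ∀y (xRy → ∃w (yR²w ∧ xRw)).
F1: fails — nRp but no w with pR²w and nRw.
F2: ✓.
F3: ✓.

F2, F3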